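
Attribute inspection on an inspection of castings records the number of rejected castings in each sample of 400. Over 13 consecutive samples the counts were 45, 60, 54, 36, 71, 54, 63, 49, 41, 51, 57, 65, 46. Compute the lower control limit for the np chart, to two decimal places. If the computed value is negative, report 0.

32.85

p̄ = Σdᵢ / (k·n) = 692 / (13 × 400) = 0.13308
LCL = np̄ − 3·√(np̄(1−p̄)) = 53.2308 − 3 × 6.7932 = 32.8513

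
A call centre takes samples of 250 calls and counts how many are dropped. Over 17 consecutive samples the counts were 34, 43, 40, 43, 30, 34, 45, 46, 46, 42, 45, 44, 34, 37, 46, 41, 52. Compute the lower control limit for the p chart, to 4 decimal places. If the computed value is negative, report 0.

0.0947

p̄ = Σdᵢ / (k·n) = 702 / (17 × 250) = 0.16518
LCL = p̄ − 3·√(p̄(1−p̄)/n) = 0.16518 − 3 × 0.02349 = 0.09472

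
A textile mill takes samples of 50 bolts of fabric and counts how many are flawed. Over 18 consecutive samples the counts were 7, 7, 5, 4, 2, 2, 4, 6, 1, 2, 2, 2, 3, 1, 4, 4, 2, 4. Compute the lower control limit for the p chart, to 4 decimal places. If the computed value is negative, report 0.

p̄ = Σdᵢ / (k·n) = 62 / (18 × 50) = 0.06889
LCL = p̄ − 3·√(p̄(1−p̄)/n) = 0.06889 − 3 × 0.03582 = -0.03856 → 0 (negative, so LCL = 0)

0.0000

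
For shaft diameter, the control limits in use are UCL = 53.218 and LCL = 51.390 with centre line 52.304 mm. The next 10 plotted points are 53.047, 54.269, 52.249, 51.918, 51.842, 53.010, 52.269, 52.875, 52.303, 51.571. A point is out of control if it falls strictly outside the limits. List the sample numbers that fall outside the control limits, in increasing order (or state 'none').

2

Compare each point to [51.390, 53.218]: sample 2 = 54.269 > UCL.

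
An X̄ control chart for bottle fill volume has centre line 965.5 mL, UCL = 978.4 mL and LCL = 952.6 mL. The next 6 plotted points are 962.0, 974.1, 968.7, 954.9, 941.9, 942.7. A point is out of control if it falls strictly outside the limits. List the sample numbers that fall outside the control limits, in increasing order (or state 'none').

Compare each point to [952.6, 978.4]: sample 5 = 941.9 < LCL; sample 6 = 942.7 < LCL.

5, 6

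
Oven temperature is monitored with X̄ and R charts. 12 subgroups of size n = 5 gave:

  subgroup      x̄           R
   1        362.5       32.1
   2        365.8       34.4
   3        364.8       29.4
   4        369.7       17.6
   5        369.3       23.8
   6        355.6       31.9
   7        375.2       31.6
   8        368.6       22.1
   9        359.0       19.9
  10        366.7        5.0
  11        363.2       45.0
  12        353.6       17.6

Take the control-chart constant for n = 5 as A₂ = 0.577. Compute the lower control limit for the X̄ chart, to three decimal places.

X̄̄ = (362.5 + 365.8 + 364.8 + 369.7 + 369.3 + 355.6 + 375.2 + 368.6 + 359.0 + 366.7 + 363.2 + 353.6) / 12 = 4374.0000 / 12 = 364.5000
R̄ = (32.1 + 34.4 + 29.4 + 17.6 + 23.8 + 31.9 + 31.6 + 22.1 + 19.9 + 5.0 + 45.0 + 17.6) / 12 = 310.4000 / 12 = 25.8667
LCL = X̄̄ − A₂·R̄ = 364.5000 − 0.577 × 25.8667 = 349.5749

349.575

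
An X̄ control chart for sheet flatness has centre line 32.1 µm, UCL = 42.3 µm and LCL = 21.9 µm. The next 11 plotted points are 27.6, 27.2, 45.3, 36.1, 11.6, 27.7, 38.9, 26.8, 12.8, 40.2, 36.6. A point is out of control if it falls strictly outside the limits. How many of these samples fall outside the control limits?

3

Compare each point to [21.9, 42.3]: sample 3 = 45.3 > UCL; sample 5 = 11.6 < LCL; sample 9 = 12.8 < LCL.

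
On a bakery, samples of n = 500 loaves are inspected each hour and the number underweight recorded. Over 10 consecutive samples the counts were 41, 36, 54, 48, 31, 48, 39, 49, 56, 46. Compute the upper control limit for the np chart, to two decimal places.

p̄ = Σdᵢ / (k·n) = 448 / (10 × 500) = 0.08960
UCL = np̄ + 3·√(np̄(1−p̄)) = 44.8000 + 3 × √(44.8000×0.91040) = 44.8000 + 3 × 6.3864 = 63.9592

63.96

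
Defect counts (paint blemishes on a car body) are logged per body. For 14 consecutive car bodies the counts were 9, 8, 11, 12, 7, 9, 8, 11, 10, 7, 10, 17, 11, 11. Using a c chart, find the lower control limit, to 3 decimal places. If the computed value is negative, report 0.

0.551

c̄ = (9 + 8 + 11 + 12 + 7 + 9 + 8 + 11 + 10 + 7 + 10 + 17 + 11 + 11) / 14 = 141 / 14 = 10.0714
LCL = c̄ − 3√c̄ = 10.0714 − 3 × 3.1736 = 0.5508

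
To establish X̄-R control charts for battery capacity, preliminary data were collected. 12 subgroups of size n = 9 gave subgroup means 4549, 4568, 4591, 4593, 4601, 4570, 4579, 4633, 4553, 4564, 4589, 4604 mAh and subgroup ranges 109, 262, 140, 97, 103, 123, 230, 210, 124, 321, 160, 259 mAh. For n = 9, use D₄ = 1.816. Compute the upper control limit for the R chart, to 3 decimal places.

R̄ = (109 + 262 + 140 + 97 + 103 + 123 + 230 + 210 + 124 + 321 + 160 + 259) / 12 = 2138.0000 / 12 = 178.1667
UCL_R = D₄·R̄ = 1.816 × 178.1667 = 323.5507

323.551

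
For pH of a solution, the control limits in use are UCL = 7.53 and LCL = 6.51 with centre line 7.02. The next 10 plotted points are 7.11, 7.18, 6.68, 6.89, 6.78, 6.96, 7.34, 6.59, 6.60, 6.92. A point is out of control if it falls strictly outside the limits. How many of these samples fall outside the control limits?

0

All 10 points lie within [6.51, 7.53].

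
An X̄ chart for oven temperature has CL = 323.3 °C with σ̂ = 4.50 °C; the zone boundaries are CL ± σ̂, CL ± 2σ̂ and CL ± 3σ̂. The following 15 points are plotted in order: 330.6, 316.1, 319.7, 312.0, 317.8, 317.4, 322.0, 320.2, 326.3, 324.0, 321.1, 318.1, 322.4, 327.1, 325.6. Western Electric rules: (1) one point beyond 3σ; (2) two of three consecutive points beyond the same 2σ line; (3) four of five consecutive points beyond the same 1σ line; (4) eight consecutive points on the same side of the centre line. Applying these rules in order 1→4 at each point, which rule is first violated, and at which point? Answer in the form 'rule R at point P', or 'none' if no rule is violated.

rule 3 at point 6

Zone of each point (C = within 1σ̂, B = 1σ̂–2σ̂, A = 2σ̂–3σ̂, * = beyond 3σ̂; sign = side of CL): 1:+B, 2:-B, 3:-C, 4:-A, 5:-B, 6:-B, 7:-C, 8:-C, 9:+C, 10:+C, 11:-C, 12:-B, 13:-C, 14:+C, 15:+C
Rule 3 (four of five consecutive points beyond the same 1σ limit) is satisfied at point 6.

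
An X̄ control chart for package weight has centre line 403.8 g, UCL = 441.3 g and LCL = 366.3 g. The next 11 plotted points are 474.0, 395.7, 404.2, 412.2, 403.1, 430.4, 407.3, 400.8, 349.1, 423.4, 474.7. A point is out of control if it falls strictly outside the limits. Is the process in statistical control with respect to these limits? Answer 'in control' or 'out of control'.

Compare each point to [366.3, 441.3]: sample 1 = 474.0 > UCL; sample 9 = 349.1 < LCL; sample 11 = 474.7 > UCL.

out of control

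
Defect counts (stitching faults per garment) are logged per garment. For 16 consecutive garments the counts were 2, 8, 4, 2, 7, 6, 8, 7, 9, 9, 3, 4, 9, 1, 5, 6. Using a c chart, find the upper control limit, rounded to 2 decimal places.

12.74

c̄ = (2 + 8 + 4 + 2 + 7 + 6 + 8 + 7 + 9 + 9 + 3 + 4 + 9 + 1 + 5 + 6) / 16 = 90 / 16 = 5.6250
UCL = c̄ + 3√c̄ = 5.6250 + 3 × √5.6250 = 5.6250 + 3 × 2.3717 = 12.7401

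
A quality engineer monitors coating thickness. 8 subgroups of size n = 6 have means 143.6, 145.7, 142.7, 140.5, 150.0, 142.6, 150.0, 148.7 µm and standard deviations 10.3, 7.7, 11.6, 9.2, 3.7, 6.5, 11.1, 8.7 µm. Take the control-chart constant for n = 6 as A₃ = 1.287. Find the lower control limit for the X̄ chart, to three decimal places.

X̄̄ = (143.6 + 145.7 + 142.7 + 140.5 + 150.0 + 142.6 + 150.0 + 148.7) / 8 = 145.4750
s̄ = (10.3 + 7.7 + 11.6 + 9.2 + 3.7 + 6.5 + 11.1 + 8.7) / 8 = 8.6000
LCL = X̄̄ − A₃·s̄ = 145.4750 − 1.287 × 8.6000 = 134.4068

134.407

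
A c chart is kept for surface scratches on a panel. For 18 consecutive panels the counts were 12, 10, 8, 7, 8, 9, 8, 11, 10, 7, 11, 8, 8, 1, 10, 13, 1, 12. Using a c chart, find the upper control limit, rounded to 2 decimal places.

c̄ = (12 + 10 + 8 + 7 + 8 + 9 + 8 + 11 + 10 + 7 + 11 + 8 + 8 + 1 + 10 + 13 + 1 + 12) / 18 = 154 / 18 = 8.5556
UCL = c̄ + 3√c̄ = 8.5556 + 3 × √8.5556 = 8.5556 + 3 × 2.9250 = 17.3305

17.33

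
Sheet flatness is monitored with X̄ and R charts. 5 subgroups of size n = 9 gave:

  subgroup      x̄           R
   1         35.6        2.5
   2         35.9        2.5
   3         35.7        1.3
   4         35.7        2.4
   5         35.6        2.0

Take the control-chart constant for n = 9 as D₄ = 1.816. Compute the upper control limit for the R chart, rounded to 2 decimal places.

R̄ = (2.5 + 2.5 + 1.3 + 2.4 + 2.0) / 5 = 10.7000 / 5 = 2.1400
UCL_R = D₄·R̄ = 1.816 × 2.1400 = 3.8862

3.89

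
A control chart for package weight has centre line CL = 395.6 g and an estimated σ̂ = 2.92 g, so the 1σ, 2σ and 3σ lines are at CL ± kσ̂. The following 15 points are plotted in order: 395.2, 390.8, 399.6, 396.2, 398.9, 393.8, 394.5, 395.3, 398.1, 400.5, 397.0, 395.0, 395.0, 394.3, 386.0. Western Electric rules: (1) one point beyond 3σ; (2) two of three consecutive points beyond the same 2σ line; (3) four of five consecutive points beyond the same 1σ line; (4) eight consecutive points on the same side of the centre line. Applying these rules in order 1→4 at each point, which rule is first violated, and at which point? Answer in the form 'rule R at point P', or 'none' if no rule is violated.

rule 1 at point 15

Zone of each point (C = within 1σ̂, B = 1σ̂–2σ̂, A = 2σ̂–3σ̂, * = beyond 3σ̂; sign = side of CL): 1:-C, 2:-B, 3:+B, 4:+C, 5:+B, 6:-C, 7:-C, 8:-C, 9:+C, 10:+B, 11:+C, 12:-C, 13:-C, 14:-C, 15:-*
Rule 1 (one point beyond the 3σ limits) is satisfied at point 15.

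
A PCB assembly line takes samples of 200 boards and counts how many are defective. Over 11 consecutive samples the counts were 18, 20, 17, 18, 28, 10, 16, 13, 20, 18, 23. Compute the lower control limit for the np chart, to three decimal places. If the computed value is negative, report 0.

6.049

p̄ = Σdᵢ / (k·n) = 201 / (11 × 200) = 0.09136
LCL = np̄ − 3·√(np̄(1−p̄)) = 18.2727 − 3 × 4.0747 = 6.0486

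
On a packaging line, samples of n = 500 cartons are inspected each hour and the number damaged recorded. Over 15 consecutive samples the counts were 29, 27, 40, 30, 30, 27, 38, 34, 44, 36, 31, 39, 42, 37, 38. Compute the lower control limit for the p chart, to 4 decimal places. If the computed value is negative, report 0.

0.0355

p̄ = Σdᵢ / (k·n) = 522 / (15 × 500) = 0.06960
LCL = p̄ − 3·√(p̄(1−p̄)/n) = 0.06960 − 3 × 0.01138 = 0.03546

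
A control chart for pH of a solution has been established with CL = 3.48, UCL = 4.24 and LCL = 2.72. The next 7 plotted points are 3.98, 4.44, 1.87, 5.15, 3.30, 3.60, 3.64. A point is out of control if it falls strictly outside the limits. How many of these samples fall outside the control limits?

Compare each point to [2.72, 4.24]: sample 2 = 4.44 > UCL; sample 3 = 1.87 < LCL; sample 4 = 5.15 > UCL.

3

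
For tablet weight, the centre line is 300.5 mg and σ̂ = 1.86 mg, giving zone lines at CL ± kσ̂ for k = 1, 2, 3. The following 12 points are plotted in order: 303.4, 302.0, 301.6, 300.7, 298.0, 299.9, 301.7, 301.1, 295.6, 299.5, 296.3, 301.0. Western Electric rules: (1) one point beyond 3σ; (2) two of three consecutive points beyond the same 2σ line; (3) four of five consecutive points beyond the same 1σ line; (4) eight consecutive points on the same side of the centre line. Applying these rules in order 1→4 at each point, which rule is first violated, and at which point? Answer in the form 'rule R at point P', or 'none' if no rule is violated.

Zone of each point (C = within 1σ̂, B = 1σ̂–2σ̂, A = 2σ̂–3σ̂, * = beyond 3σ̂; sign = side of CL): 1:+B, 2:+C, 3:+C, 4:+C, 5:-B, 6:-C, 7:+C, 8:+C, 9:-A, 10:-C, 11:-A, 12:+C
Rule 2 (two of three consecutive points beyond the same 2σ limit) is satisfied at point 11.

rule 2 at point 11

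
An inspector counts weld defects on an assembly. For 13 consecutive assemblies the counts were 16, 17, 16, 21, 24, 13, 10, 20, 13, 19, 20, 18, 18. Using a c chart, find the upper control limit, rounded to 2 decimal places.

29.79

c̄ = (16 + 17 + 16 + 21 + 24 + 13 + 10 + 20 + 13 + 19 + 20 + 18 + 18) / 13 = 225 / 13 = 17.3077
UCL = c̄ + 3√c̄ = 17.3077 + 3 × √17.3077 = 17.3077 + 3 × 4.1603 = 29.7884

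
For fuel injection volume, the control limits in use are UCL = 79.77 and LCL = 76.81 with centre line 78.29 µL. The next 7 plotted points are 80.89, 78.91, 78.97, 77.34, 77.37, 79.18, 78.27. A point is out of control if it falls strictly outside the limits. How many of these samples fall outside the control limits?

Compare each point to [76.81, 79.77]: sample 1 = 80.89 > UCL.

1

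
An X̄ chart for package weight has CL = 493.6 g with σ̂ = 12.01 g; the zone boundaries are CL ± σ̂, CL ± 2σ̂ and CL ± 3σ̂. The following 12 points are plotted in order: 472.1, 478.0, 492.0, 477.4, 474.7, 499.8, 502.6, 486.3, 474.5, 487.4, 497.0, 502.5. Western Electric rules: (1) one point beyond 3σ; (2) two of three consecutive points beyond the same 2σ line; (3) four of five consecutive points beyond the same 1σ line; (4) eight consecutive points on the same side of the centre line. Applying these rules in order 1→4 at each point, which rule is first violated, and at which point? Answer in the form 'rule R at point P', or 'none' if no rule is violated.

Zone of each point (C = within 1σ̂, B = 1σ̂–2σ̂, A = 2σ̂–3σ̂, * = beyond 3σ̂; sign = side of CL): 1:-B, 2:-B, 3:-C, 4:-B, 5:-B, 6:+C, 7:+C, 8:-C, 9:-B, 10:-C, 11:+C, 12:+C
Rule 3 (four of five consecutive points beyond the same 1σ limit) is satisfied at point 5.

rule 3 at point 5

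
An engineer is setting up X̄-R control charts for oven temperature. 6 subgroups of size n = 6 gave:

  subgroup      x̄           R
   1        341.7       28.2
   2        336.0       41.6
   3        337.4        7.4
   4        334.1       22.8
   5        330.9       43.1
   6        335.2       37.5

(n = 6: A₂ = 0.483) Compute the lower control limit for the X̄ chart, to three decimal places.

321.345

X̄̄ = (341.7 + 336.0 + 337.4 + 334.1 + 330.9 + 335.2) / 6 = 2015.3000 / 6 = 335.8833
R̄ = (28.2 + 41.6 + 7.4 + 22.8 + 43.1 + 37.5) / 6 = 180.6000 / 6 = 30.1000
LCL = X̄̄ − A₂·R̄ = 335.8833 − 0.483 × 30.1000 = 321.3450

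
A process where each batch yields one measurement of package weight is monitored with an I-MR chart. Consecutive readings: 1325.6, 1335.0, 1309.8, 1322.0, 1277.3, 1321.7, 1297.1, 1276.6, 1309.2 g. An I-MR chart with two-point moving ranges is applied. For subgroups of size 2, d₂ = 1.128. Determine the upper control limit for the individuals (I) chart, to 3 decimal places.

1379.266

X̄ = (1325.6 + 1335.0 + 1309.8 + 1322.0 + 1277.3 + 1321.7 + 1297.1 + 1276.6 + 1309.2) / 9 = 1308.2556
Moving ranges: 9.4, 25.2, 12.2, 44.7, 44.4, 24.6, 20.5, 32.6; M̄R̄ = 213.6000 / 8 = 26.7000
UCL = X̄ + 3·M̄R̄/d₂ = 1308.2556 + 3 × 26.7000 / 1.128 = 1379.2662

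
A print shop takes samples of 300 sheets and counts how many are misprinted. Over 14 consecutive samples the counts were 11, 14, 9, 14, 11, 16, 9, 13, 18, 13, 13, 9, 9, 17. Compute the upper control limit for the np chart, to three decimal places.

22.983

p̄ = Σdᵢ / (k·n) = 176 / (14 × 300) = 0.04190
UCL = np̄ + 3·√(np̄(1−p̄)) = 12.5714 + 3 × √(12.5714×0.95810) = 12.5714 + 3 × 3.4705 = 22.9830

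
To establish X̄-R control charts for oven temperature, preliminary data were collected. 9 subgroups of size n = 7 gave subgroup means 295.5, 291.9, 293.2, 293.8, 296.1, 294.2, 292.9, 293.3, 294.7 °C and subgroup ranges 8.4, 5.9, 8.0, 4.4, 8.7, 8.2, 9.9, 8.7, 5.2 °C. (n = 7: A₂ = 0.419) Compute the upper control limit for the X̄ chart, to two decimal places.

X̄̄ = (295.5 + 291.9 + 293.2 + 293.8 + 296.1 + 294.2 + 292.9 + 293.3 + 294.7) / 9 = 2645.6000 / 9 = 293.9556
R̄ = (8.4 + 5.9 + 8.0 + 4.4 + 8.7 + 8.2 + 9.9 + 8.7 + 5.2) / 9 = 67.4000 / 9 = 7.4889
UCL = X̄̄ + A₂·R̄ = 293.9556 + 0.419 × 7.4889 = 297.0934

297.09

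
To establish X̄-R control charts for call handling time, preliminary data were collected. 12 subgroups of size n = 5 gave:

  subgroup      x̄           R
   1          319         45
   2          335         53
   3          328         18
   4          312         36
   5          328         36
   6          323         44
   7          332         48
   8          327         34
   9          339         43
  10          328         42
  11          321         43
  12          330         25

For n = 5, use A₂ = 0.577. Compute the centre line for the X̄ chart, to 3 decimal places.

X̄̄ = (319 + 335 + 328 + 312 + 328 + 323 + 332 + 327 + 339 + 328 + 321 + 330) / 12 = 3922.0000 / 12 = 326.8333
CL = X̄̄ = 326.8333

326.833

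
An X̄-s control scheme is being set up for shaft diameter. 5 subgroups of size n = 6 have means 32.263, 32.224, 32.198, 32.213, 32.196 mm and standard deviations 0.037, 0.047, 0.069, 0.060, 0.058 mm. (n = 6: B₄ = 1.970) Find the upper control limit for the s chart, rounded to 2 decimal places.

0.11

s̄ = (0.037 + 0.047 + 0.069 + 0.060 + 0.058) / 5 = 0.0542
UCL_s = B₄·s̄ = 1.970 × 0.0542 = 0.1068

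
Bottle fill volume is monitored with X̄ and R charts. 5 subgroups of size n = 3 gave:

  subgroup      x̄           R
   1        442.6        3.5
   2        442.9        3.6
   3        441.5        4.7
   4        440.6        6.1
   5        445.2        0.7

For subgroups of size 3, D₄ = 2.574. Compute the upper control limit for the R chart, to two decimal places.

R̄ = (3.5 + 3.6 + 4.7 + 6.1 + 0.7) / 5 = 18.6000 / 5 = 3.7200
UCL_R = D₄·R̄ = 2.574 × 3.7200 = 9.5753

9.58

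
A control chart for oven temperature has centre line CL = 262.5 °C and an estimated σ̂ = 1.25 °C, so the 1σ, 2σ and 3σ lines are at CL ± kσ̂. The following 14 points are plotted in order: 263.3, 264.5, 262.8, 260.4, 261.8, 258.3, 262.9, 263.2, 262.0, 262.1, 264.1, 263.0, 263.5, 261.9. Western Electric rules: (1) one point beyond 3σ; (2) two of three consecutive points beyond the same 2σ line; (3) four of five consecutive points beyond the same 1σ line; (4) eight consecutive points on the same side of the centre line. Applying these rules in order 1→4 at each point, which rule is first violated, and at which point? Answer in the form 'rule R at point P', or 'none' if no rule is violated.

rule 1 at point 6

Zone of each point (C = within 1σ̂, B = 1σ̂–2σ̂, A = 2σ̂–3σ̂, * = beyond 3σ̂; sign = side of CL): 1:+C, 2:+B, 3:+C, 4:-B, 5:-C, 6:-*, 7:+C, 8:+C, 9:-C, 10:-C, 11:+B, 12:+C, 13:+C, 14:-C
Rule 1 (one point beyond the 3σ limits) is satisfied at point 6.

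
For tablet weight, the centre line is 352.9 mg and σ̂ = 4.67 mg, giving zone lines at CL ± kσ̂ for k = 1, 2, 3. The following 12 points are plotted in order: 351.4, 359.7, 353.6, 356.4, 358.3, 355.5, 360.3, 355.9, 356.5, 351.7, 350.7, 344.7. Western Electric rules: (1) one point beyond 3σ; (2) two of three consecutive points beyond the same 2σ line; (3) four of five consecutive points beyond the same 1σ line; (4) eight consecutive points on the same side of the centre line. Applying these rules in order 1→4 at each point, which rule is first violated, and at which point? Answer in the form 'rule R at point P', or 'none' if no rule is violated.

rule 4 at point 9

Zone of each point (C = within 1σ̂, B = 1σ̂–2σ̂, A = 2σ̂–3σ̂, * = beyond 3σ̂; sign = side of CL): 1:-C, 2:+B, 3:+C, 4:+C, 5:+B, 6:+C, 7:+B, 8:+C, 9:+C, 10:-C, 11:-C, 12:-B
Rule 4 (eight consecutive points on the same side of the centre line) is satisfied at point 9.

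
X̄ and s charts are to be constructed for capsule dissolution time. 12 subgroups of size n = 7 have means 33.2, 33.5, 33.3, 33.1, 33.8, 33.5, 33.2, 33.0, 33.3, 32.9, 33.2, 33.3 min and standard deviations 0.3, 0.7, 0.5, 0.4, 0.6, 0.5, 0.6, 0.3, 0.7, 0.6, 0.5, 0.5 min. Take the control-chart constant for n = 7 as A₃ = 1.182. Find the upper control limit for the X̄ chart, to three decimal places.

33.886

X̄̄ = (33.2 + 33.5 + 33.3 + 33.1 + 33.8 + 33.5 + 33.2 + 33.0 + 33.3 + 32.9 + 33.2 + 33.3) / 12 = 33.2750
s̄ = (0.3 + 0.7 + 0.5 + 0.4 + 0.6 + 0.5 + 0.6 + 0.3 + 0.7 + 0.6 + 0.5 + 0.5) / 12 = 0.5167
UCL = X̄̄ + A₃·s̄ = 33.2750 + 1.182 × 0.5167 = 33.8857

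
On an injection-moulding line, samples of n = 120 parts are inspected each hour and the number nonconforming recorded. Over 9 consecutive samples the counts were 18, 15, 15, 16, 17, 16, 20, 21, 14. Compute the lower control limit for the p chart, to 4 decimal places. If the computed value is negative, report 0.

0.0455

p̄ = Σdᵢ / (k·n) = 152 / (9 × 120) = 0.14074
LCL = p̄ − 3·√(p̄(1−p̄)/n) = 0.14074 − 3 × 0.03175 = 0.04550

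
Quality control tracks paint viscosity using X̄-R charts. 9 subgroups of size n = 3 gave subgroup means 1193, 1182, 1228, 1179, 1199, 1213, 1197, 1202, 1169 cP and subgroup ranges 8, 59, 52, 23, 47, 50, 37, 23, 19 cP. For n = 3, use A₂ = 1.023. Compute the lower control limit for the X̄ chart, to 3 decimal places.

1159.632

X̄̄ = (1193 + 1182 + 1228 + 1179 + 1199 + 1213 + 1197 + 1202 + 1169) / 9 = 10762.0000 / 9 = 1195.7778
R̄ = (8 + 59 + 52 + 23 + 47 + 50 + 37 + 23 + 19) / 9 = 318.0000 / 9 = 35.3333
LCL = X̄̄ − A₂·R̄ = 1195.7778 − 1.023 × 35.3333 = 1159.6318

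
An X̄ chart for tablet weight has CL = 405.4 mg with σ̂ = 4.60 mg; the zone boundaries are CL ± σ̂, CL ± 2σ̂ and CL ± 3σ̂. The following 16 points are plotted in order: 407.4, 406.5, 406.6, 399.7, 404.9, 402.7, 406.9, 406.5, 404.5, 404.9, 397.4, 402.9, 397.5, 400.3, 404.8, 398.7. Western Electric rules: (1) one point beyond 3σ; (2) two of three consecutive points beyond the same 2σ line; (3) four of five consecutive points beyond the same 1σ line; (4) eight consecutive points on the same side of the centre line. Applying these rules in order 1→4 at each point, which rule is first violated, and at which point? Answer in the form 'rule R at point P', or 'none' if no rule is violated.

Zone of each point (C = within 1σ̂, B = 1σ̂–2σ̂, A = 2σ̂–3σ̂, * = beyond 3σ̂; sign = side of CL): 1:+C, 2:+C, 3:+C, 4:-B, 5:-C, 6:-C, 7:+C, 8:+C, 9:-C, 10:-C, 11:-B, 12:-C, 13:-B, 14:-B, 15:-C, 16:-B
Rule 4 (eight consecutive points on the same side of the centre line) is satisfied at point 16.

rule 4 at point 16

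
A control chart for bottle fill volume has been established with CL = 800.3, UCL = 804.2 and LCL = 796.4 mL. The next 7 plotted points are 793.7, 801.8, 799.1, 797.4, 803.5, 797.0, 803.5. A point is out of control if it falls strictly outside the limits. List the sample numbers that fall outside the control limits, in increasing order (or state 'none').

1

Compare each point to [796.4, 804.2]: sample 1 = 793.7 < LCL.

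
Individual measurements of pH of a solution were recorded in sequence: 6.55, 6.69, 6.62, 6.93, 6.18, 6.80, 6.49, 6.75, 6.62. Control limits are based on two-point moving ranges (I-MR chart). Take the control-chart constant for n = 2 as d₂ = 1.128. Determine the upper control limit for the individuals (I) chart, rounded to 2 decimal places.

X̄ = (6.55 + 6.69 + 6.62 + 6.93 + 6.18 + 6.80 + 6.49 + 6.75 + 6.62) / 9 = 6.6256
Moving ranges: 0.14, 0.07, 0.31, 0.75, 0.62, 0.31, 0.26, 0.13; M̄R̄ = 2.5900 / 8 = 0.3237
UCL = X̄ + 3·M̄R̄/d₂ = 6.6256 + 3 × 0.3237 / 1.128 = 7.4866

7.49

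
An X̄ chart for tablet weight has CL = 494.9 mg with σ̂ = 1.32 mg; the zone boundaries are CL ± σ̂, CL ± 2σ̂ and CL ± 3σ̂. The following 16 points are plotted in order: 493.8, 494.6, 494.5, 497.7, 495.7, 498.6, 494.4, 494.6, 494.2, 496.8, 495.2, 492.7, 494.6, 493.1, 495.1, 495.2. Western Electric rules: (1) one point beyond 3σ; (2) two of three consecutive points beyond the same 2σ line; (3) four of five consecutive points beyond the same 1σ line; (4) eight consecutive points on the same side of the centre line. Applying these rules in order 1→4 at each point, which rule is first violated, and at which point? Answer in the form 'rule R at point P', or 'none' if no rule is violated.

rule 2 at point 6

Zone of each point (C = within 1σ̂, B = 1σ̂–2σ̂, A = 2σ̂–3σ̂, * = beyond 3σ̂; sign = side of CL): 1:-C, 2:-C, 3:-C, 4:+A, 5:+C, 6:+A, 7:-C, 8:-C, 9:-C, 10:+B, 11:+C, 12:-B, 13:-C, 14:-B, 15:+C, 16:+C
Rule 2 (two of three consecutive points beyond the same 2σ limit) is satisfied at point 6.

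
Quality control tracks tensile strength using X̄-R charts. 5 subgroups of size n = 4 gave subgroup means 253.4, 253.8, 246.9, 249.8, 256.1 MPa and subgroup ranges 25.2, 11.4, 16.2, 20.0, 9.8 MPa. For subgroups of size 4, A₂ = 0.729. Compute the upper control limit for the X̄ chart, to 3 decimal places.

X̄̄ = (253.4 + 253.8 + 246.9 + 249.8 + 256.1) / 5 = 1260.0000 / 5 = 252.0000
R̄ = (25.2 + 11.4 + 16.2 + 20.0 + 9.8) / 5 = 82.6000 / 5 = 16.5200
UCL = X̄̄ + A₂·R̄ = 252.0000 + 0.729 × 16.5200 = 264.0431

264.043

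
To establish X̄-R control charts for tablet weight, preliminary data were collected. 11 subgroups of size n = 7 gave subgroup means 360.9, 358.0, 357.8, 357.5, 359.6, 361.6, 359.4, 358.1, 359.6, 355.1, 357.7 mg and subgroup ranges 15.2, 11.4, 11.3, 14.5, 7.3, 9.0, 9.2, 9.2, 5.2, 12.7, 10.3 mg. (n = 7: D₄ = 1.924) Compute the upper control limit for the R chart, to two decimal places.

20.17

R̄ = (15.2 + 11.4 + 11.3 + 14.5 + 7.3 + 9.0 + 9.2 + 9.2 + 5.2 + 12.7 + 10.3) / 11 = 115.3000 / 11 = 10.4818
UCL_R = D₄·R̄ = 1.924 × 10.4818 = 20.1670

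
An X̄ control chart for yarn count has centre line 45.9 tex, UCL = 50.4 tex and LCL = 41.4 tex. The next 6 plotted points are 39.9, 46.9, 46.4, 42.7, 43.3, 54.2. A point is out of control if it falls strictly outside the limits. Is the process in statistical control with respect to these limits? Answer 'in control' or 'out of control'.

out of control

Compare each point to [41.4, 50.4]: sample 1 = 39.9 < LCL; sample 6 = 54.2 > UCL.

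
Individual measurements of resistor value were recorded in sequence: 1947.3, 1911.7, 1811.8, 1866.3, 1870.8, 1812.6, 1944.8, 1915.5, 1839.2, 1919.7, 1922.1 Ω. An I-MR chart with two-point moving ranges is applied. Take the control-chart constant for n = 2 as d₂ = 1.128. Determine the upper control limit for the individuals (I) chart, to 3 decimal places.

2039.936

X̄ = (1947.3 + 1911.7 + 1811.8 + 1866.3 + 1870.8 + 1812.6 + 1944.8 + 1915.5 + 1839.2 + 1919.7 + 1922.1) / 11 = 1887.4364
Moving ranges: 35.6, 99.9, 54.5, 4.5, 58.2, 132.2, 29.3, 76.3, 80.5, 2.4; M̄R̄ = 573.4000 / 10 = 57.3400
UCL = X̄ + 3·M̄R̄/d₂ = 1887.4364 + 3 × 57.3400 / 1.128 = 2039.9364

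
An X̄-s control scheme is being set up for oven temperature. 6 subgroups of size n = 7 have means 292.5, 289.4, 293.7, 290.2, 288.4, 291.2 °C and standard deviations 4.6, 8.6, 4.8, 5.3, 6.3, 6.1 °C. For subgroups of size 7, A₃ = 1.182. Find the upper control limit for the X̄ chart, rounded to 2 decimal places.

297.93

X̄̄ = (292.5 + 289.4 + 293.7 + 290.2 + 288.4 + 291.2) / 6 = 290.9000
s̄ = (4.6 + 8.6 + 4.8 + 5.3 + 6.3 + 6.1) / 6 = 5.9500
UCL = X̄̄ + A₃·s̄ = 290.9000 + 1.182 × 5.9500 = 297.9329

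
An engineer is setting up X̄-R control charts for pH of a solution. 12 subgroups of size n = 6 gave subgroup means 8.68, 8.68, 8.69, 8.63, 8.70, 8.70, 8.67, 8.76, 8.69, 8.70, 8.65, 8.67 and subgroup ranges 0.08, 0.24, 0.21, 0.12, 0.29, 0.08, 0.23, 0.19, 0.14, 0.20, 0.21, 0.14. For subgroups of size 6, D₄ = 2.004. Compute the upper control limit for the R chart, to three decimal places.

R̄ = (0.08 + 0.24 + 0.21 + 0.12 + 0.29 + 0.08 + 0.23 + 0.19 + 0.14 + 0.20 + 0.21 + 0.14) / 12 = 2.1300 / 12 = 0.1775
UCL_R = D₄·R̄ = 2.004 × 0.1775 = 0.3557

0.356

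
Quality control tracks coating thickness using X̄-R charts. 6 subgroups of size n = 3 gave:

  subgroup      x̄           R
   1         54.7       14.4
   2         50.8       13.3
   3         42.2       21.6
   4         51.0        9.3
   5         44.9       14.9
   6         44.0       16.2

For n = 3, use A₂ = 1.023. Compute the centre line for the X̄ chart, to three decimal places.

X̄̄ = (54.7 + 50.8 + 42.2 + 51.0 + 44.9 + 44.0) / 6 = 287.6000 / 6 = 47.9333
CL = X̄̄ = 47.9333

47.933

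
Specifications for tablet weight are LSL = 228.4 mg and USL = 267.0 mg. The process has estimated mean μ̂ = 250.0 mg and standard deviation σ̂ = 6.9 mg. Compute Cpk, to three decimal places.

Cpu = (USL − μ̂) / (3σ̂) = (267.0 − 250.0) / (3 × 6.9) = 0.8213; Cpl = (μ̂ − LSL) / (3σ̂) = (250.0 − 228.4) / (3 × 6.9) = 1.0435; Cpk = min(Cpu, Cpl) = 0.8213

0.821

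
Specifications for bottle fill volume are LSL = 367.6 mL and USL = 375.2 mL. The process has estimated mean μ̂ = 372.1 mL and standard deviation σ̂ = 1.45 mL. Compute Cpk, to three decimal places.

0.713

Cpu = (USL − μ̂) / (3σ̂) = (375.2 − 372.1) / (3 × 1.45) = 0.7126; Cpl = (μ̂ − LSL) / (3σ̂) = (372.1 − 367.6) / (3 × 1.45) = 1.0345; Cpk = min(Cpu, Cpl) = 0.7126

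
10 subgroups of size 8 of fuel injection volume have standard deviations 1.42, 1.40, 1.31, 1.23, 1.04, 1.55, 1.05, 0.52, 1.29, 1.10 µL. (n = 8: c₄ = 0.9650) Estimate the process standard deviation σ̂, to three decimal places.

1.234

s̄ = (1.42 + 1.40 + 1.31 + 1.23 + 1.04 + 1.55 + 1.05 + 0.52 + 1.29 + 1.10) / 10 = 1.1910
σ̂ = s̄ / c₄ = 1.1910 / 0.9650 = 1.2342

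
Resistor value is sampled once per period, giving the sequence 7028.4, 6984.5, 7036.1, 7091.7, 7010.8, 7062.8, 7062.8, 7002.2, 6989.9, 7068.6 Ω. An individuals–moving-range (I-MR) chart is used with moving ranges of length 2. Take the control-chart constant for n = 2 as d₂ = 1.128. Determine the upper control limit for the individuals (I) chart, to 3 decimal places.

X̄ = (7028.4 + 6984.5 + 7036.1 + 7091.7 + 7010.8 + 7062.8 + 7062.8 + 7002.2 + 6989.9 + 7068.6) / 10 = 7033.7800
Moving ranges: 43.9, 51.6, 55.6, 80.9, 52.0, 0.0, 60.6, 12.3, 78.7; M̄R̄ = 435.6000 / 9 = 48.4000
UCL = X̄ + 3·M̄R̄/d₂ = 7033.7800 + 3 × 48.4000 / 1.128 = 7162.5034

7162.503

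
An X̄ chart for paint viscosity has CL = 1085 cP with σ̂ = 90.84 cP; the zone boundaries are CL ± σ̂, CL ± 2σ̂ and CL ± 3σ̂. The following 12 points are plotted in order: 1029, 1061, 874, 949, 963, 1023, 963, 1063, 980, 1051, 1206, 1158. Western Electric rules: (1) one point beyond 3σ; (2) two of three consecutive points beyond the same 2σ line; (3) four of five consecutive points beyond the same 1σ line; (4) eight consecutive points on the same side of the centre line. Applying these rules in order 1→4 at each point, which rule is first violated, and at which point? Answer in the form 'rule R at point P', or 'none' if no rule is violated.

rule 3 at point 7

Zone of each point (C = within 1σ̂, B = 1σ̂–2σ̂, A = 2σ̂–3σ̂, * = beyond 3σ̂; sign = side of CL): 1:-C, 2:-C, 3:-A, 4:-B, 5:-B, 6:-C, 7:-B, 8:-C, 9:-B, 10:-C, 11:+B, 12:+C
Rule 3 (four of five consecutive points beyond the same 1σ limit) is satisfied at point 7.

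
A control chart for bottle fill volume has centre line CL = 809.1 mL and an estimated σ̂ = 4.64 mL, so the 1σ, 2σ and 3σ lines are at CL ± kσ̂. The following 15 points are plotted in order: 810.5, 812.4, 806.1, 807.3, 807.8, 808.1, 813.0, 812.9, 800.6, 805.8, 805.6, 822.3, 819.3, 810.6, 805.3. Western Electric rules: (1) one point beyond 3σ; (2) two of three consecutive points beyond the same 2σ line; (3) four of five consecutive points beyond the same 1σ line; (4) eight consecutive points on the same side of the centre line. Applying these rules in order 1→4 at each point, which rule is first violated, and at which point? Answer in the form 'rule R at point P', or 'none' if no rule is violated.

Zone of each point (C = within 1σ̂, B = 1σ̂–2σ̂, A = 2σ̂–3σ̂, * = beyond 3σ̂; sign = side of CL): 1:+C, 2:+C, 3:-C, 4:-C, 5:-C, 6:-C, 7:+C, 8:+C, 9:-B, 10:-C, 11:-C, 12:+A, 13:+A, 14:+C, 15:-C
Rule 2 (two of three consecutive points beyond the same 2σ limit) is satisfied at point 13.

rule 2 at point 13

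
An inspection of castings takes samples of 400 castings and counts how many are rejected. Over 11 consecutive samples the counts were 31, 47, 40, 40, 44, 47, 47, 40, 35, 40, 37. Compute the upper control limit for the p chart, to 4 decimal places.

p̄ = Σdᵢ / (k·n) = 448 / (11 × 400) = 0.10182
UCL = p̄ + 3·√(p̄(1−p̄)/n) = 0.10182 + 3 × √(0.10182×0.89818/400) = 0.10182 + 3 × 0.01512 = 0.14718

0.1472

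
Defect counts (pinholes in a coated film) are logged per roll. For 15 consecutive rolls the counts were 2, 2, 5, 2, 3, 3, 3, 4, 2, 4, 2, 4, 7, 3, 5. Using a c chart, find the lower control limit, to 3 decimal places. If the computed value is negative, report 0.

c̄ = (2 + 2 + 5 + 2 + 3 + 3 + 3 + 4 + 2 + 4 + 2 + 4 + 7 + 3 + 5) / 15 = 51 / 15 = 3.4000
LCL = c̄ − 3√c̄ = 3.4000 − 3 × 1.8439 = -2.1317 → 0 (cannot be negative)

0.000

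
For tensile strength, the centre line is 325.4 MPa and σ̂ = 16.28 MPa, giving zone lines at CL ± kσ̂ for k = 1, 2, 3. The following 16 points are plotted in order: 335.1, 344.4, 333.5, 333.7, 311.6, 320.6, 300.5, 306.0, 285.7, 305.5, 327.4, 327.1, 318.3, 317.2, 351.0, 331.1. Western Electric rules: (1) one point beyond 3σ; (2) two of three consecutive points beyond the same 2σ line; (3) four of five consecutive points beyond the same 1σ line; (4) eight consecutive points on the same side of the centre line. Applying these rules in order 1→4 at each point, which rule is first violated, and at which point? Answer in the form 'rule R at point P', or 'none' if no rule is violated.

Zone of each point (C = within 1σ̂, B = 1σ̂–2σ̂, A = 2σ̂–3σ̂, * = beyond 3σ̂; sign = side of CL): 1:+C, 2:+B, 3:+C, 4:+C, 5:-C, 6:-C, 7:-B, 8:-B, 9:-A, 10:-B, 11:+C, 12:+C, 13:-C, 14:-C, 15:+B, 16:+C
Rule 3 (four of five consecutive points beyond the same 1σ limit) is satisfied at point 10.

rule 3 at point 10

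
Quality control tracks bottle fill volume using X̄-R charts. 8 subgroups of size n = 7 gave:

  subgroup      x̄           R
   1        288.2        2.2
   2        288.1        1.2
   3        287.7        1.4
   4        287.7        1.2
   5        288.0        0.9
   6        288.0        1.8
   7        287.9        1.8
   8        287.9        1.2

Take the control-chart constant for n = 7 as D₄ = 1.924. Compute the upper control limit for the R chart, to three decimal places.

R̄ = (2.2 + 1.2 + 1.4 + 1.2 + 0.9 + 1.8 + 1.8 + 1.2) / 8 = 11.7000 / 8 = 1.4625
UCL_R = D₄·R̄ = 1.924 × 1.4625 = 2.8138

2.814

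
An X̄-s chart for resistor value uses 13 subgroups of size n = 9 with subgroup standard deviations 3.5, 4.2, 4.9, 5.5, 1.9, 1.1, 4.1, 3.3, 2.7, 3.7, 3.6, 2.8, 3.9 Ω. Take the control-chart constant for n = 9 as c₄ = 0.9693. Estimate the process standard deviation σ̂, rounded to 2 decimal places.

s̄ = (3.5 + 4.2 + 4.9 + 5.5 + 1.9 + 1.1 + 4.1 + 3.3 + 2.7 + 3.7 + 3.6 + 2.8 + 3.9) / 13 = 3.4769
σ̂ = s̄ / c₄ = 3.4769 / 0.9693 = 3.5870

3.59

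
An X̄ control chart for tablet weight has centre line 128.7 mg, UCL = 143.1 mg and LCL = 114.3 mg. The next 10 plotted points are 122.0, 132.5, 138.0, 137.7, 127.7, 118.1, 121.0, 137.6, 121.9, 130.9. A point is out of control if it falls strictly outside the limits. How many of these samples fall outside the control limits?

0

All 10 points lie within [114.3, 143.1].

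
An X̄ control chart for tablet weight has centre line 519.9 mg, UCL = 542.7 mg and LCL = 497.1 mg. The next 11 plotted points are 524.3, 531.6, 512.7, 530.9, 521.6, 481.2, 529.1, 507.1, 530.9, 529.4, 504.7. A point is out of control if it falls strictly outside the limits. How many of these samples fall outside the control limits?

Compare each point to [497.1, 542.7]: sample 6 = 481.2 < LCL.

1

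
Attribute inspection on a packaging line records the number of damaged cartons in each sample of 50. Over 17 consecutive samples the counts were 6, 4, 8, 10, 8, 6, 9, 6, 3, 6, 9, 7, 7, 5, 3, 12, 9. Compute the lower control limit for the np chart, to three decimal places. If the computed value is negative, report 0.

p̄ = Σdᵢ / (k·n) = 118 / (17 × 50) = 0.13882
LCL = np̄ − 3·√(np̄(1−p̄)) = 6.9412 − 3 × 2.4449 = -0.3935 → 0 (negative, so LCL = 0)

0.000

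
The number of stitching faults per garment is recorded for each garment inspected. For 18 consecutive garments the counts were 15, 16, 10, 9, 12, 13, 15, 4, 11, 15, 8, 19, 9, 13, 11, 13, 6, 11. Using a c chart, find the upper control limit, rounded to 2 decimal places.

21.91

c̄ = (15 + 16 + 10 + 9 + 12 + 13 + 15 + 4 + 11 + 15 + 8 + 19 + 9 + 13 + 11 + 13 + 6 + 11) / 18 = 210 / 18 = 11.6667
UCL = c̄ + 3√c̄ = 11.6667 + 3 × √11.6667 = 11.6667 + 3 × 3.4157 = 21.9136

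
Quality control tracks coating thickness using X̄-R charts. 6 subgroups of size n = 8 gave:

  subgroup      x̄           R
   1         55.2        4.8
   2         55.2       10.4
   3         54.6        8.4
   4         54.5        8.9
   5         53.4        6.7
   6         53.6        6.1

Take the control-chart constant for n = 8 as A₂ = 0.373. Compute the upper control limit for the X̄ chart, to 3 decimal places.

X̄̄ = (55.2 + 55.2 + 54.6 + 54.5 + 53.4 + 53.6) / 6 = 326.5000 / 6 = 54.4167
R̄ = (4.8 + 10.4 + 8.4 + 8.9 + 6.7 + 6.1) / 6 = 45.3000 / 6 = 7.5500
UCL = X̄̄ + A₂·R̄ = 54.4167 + 0.373 × 7.5500 = 57.2328

57.233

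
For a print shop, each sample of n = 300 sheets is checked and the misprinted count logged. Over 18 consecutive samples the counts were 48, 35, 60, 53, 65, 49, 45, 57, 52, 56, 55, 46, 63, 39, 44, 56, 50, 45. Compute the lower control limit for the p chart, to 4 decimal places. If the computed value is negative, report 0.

p̄ = Σdᵢ / (k·n) = 918 / (18 × 300) = 0.17000
LCL = p̄ − 3·√(p̄(1−p̄)/n) = 0.17000 − 3 × 0.02169 = 0.10494

0.1049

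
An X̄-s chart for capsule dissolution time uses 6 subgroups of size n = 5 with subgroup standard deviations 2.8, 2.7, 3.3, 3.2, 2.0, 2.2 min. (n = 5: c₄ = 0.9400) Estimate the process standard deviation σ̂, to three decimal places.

s̄ = (2.8 + 2.7 + 3.3 + 3.2 + 2.0 + 2.2) / 6 = 2.7000
σ̂ = s̄ / c₄ = 2.7000 / 0.9400 = 2.8723

2.872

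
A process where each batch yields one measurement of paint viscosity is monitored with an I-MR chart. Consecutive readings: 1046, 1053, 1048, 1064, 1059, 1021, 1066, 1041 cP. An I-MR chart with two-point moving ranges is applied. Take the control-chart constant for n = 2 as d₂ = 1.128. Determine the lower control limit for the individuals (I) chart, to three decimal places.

X̄ = (1046 + 1053 + 1048 + 1064 + 1059 + 1021 + 1066 + 1041) / 8 = 1049.7500
Moving ranges: 7, 5, 16, 5, 38, 45, 25; M̄R̄ = 141.0000 / 7 = 20.1429
LCL = X̄ − 3·M̄R̄/d₂ = 1049.7500 − 3 × 20.1429 / 1.128 = 996.1786

996.179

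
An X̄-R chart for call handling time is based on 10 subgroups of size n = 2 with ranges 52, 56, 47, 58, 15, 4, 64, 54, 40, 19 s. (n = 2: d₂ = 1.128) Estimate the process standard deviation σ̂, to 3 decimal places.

R̄ = (52 + 56 + 47 + 58 + 15 + 4 + 64 + 54 + 40 + 19) / 10 = 40.9000
σ̂ = R̄ / d₂ = 40.9000 / 1.128 = 36.2589

36.259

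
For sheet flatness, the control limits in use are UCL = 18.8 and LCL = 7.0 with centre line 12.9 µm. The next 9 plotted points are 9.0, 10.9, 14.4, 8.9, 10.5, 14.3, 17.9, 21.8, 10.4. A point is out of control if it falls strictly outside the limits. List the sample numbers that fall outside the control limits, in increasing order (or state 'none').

Compare each point to [7.0, 18.8]: sample 8 = 21.8 > UCL.

8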